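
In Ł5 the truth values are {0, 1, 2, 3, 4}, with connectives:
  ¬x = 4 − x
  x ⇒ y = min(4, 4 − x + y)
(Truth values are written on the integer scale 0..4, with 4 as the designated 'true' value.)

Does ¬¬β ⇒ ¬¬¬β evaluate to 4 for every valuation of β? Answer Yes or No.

Counterexample: take β = 3.
¬β = ¬3 = 1
¬¬β = ¬1 = 3
¬β = ¬3 = 1
¬¬β = ¬1 = 3
¬¬¬β = ¬3 = 1
¬¬β ⇒ ¬¬¬β = 3 ⇒ 1 = 2
This gives 2 ≠ 4.

No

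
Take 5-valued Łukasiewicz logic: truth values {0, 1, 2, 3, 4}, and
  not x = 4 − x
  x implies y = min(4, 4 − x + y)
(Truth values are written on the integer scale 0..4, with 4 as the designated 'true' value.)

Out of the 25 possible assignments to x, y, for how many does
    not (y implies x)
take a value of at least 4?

1

value 4: 1 assignment (counts)
value 3: 2 assignments
value 2: 3 assignments
value 1: 4 assignments
value 0: 15 assignments
So 1 of the 25 assignments meets the threshold.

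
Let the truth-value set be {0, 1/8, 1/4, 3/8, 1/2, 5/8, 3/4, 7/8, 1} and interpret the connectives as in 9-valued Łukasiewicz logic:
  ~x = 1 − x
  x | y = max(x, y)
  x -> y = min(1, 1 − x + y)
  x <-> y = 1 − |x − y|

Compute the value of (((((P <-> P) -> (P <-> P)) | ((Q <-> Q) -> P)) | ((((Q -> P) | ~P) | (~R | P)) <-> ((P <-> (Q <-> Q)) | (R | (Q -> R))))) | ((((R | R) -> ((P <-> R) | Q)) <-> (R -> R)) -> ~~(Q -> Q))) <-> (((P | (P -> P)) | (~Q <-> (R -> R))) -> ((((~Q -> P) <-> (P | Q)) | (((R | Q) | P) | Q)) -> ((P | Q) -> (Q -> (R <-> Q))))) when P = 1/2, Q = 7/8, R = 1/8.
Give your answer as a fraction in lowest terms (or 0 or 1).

5/8

P <-> P = 1/2 <-> 1/2 = 1
P <-> P = 1/2 <-> 1/2 = 1
(P <-> P) -> (P <-> P) = 1 -> 1 = 1
Q <-> Q = 7/8 <-> 7/8 = 1
(Q <-> Q) -> P = 1 -> 1/2 = 1/2
((P <-> P) -> (P <-> P)) | ((Q <-> Q) -> P) = 1 | 1/2 = 1
Q -> P = 7/8 -> 1/2 = 5/8
~P = ~1/2 = 1/2
(Q -> P) | ~P = 5/8 | 1/2 = 5/8
~R = ~1/8 = 7/8
~R | P = 7/8 | 1/2 = 7/8
((Q -> P) | ~P) | (~R | P) = 5/8 | 7/8 = 7/8
Q <-> Q = 7/8 <-> 7/8 = 1
P <-> (Q <-> Q) = 1/2 <-> 1 = 1/2
Q -> R = 7/8 -> 1/8 = 1/4
R | (Q -> R) = 1/8 | 1/4 = 1/4
(P <-> (Q <-> Q)) | (R | (Q -> R)) = 1/2 | 1/4 = 1/2
(((Q -> P) | ~P) | (~R | P)) <-> ((P <-> (Q <-> Q)) | (R | (Q -> R))) = 7/8 <-> 1/2 = 5/8
(((P <-> P) -> (P <-> P)) | ((Q <-> Q) -> P)) | ((((Q -> P) | ~P) | (~R | P)) <-> ((P <-> (Q <-> Q)) | (R | (Q -> R)))) = 1 | 5/8 = 1
R | R = 1/8 | 1/8 = 1/8
P <-> R = 1/2 <-> 1/8 = 5/8
(P <-> R) | Q = 5/8 | 7/8 = 7/8
(R | R) -> ((P <-> R) | Q) = 1/8 -> 7/8 = 1
R -> R = 1/8 -> 1/8 = 1
((R | R) -> ((P <-> R) | Q)) <-> (R -> R) = 1 <-> 1 = 1
Q -> Q = 7/8 -> 7/8 = 1
~(Q -> Q) = ~1 = 0
~~(Q -> Q) = ~0 = 1
(((R | R) -> ((P <-> R) | Q)) <-> (R -> R)) -> ~~(Q -> Q) = 1 -> 1 = 1
((((P <-> P) -> (P <-> P)) | ((Q <-> Q) -> P)) | ((((Q -> P) | ~P) | (~R | P)) <-> ((P <-> (Q <-> Q)) | (R | (Q -> R))))) | ((((R | R) -> ((P <-> R) | Q)) <-> (R -> R)) -> ~~(Q -> Q)) = 1 | 1 = 1
P -> P = 1/2 -> 1/2 = 1
P | (P -> P) = 1/2 | 1 = 1
~Q = ~7/8 = 1/8
R -> R = 1/8 -> 1/8 = 1
~Q <-> (R -> R) = 1/8 <-> 1 = 1/8
(P | (P -> P)) | (~Q <-> (R -> R)) = 1 | 1/8 = 1
~Q = ~7/8 = 1/8
~Q -> P = 1/8 -> 1/2 = 1
P | Q = 1/2 | 7/8 = 7/8
(~Q -> P) <-> (P | Q) = 1 <-> 7/8 = 7/8
R | Q = 1/8 | 7/8 = 7/8
(R | Q) | P = 7/8 | 1/2 = 7/8
((R | Q) | P) | Q = 7/8 | 7/8 = 7/8
((~Q -> P) <-> (P | Q)) | (((R | Q) | P) | Q) = 7/8 | 7/8 = 7/8
P | Q = 1/2 | 7/8 = 7/8
R <-> Q = 1/8 <-> 7/8 = 1/4
Q -> (R <-> Q) = 7/8 -> 1/4 = 3/8
(P | Q) -> (Q -> (R <-> Q)) = 7/8 -> 3/8 = 1/2
(((~Q -> P) <-> (P | Q)) | (((R | Q) | P) | Q)) -> ((P | Q) -> (Q -> (R <-> Q))) = 7/8 -> 1/2 = 5/8
((P | (P -> P)) | (~Q <-> (R -> R))) -> ((((~Q -> P) <-> (P | Q)) | (((R | Q) | P) | Q)) -> ((P | Q) -> (Q -> (R <-> Q)))) = 1 -> 5/8 = 5/8
(((((P <-> P) -> (P <-> P)) | ((Q <-> Q) -> P)) | ((((Q -> P) | ~P) | (~R | P)) <-> ((P <-> (Q <-> Q)) | (R | (Q -> R))))) | ((((R | R) -> ((P <-> R) | Q)) <-> (R -> R)) -> ~~(Q -> Q))) <-> (((P | (P -> P)) | (~Q <-> (R -> R))) -> ((((~Q -> P) <-> (P | Q)) | (((R | Q) | P) | Q)) -> ((P | Q) -> (Q -> (R <-> Q))))) = 1 <-> 5/8 = 5/8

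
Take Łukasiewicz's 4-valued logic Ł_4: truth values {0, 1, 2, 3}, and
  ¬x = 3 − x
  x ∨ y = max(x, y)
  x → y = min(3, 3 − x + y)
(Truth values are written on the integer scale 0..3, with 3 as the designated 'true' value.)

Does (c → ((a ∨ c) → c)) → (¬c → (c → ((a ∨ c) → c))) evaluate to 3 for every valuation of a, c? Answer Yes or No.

Yes

a = 0, c = 0 ↦ 3
a = 0, c = 1 ↦ 3
a = 0, c = 2 ↦ 3
a = 0, c = 3 ↦ 3
a = 1, c = 0 ↦ 3
a = 1, c = 1 ↦ 3
a = 1, c = 2 ↦ 3
a = 1, c = 3 ↦ 3
a = 2, c = 0 ↦ 3
a = 2, c = 1 ↦ 3
a = 2, c = 2 ↦ 3
a = 2, c = 3 ↦ 3
a = 3, c = 0 ↦ 3
a = 3, c = 1 ↦ 3
a = 3, c = 2 ↦ 3
a = 3, c = 3 ↦ 3
Every assignment gives a value ≥ 3.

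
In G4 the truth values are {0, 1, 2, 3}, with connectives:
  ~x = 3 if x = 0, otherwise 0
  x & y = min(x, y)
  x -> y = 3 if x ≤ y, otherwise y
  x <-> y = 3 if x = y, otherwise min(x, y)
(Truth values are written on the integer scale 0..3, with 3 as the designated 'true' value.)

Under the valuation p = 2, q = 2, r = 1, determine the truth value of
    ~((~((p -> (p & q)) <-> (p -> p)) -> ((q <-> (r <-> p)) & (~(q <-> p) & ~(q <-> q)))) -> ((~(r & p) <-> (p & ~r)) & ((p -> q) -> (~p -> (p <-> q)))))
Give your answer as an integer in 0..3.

p & q = 2 & 2 = 2
p -> (p & q) = 2 -> 2 = 3
p -> p = 2 -> 2 = 3
(p -> (p & q)) <-> (p -> p) = 3 <-> 3 = 3
~((p -> (p & q)) <-> (p -> p)) = ~3 = 0
r <-> p = 1 <-> 2 = 1
q <-> (r <-> p) = 2 <-> 1 = 1
q <-> p = 2 <-> 2 = 3
~(q <-> p) = ~3 = 0
q <-> q = 2 <-> 2 = 3
~(q <-> q) = ~3 = 0
~(q <-> p) & ~(q <-> q) = 0 & 0 = 0
(q <-> (r <-> p)) & (~(q <-> p) & ~(q <-> q)) = 1 & 0 = 0
~((p -> (p & q)) <-> (p -> p)) -> ((q <-> (r <-> p)) & (~(q <-> p) & ~(q <-> q))) = 0 -> 0 = 3
r & p = 1 & 2 = 1
~(r & p) = ~1 = 0
~r = ~1 = 0
p & ~r = 2 & 0 = 0
~(r & p) <-> (p & ~r) = 0 <-> 0 = 3
p -> q = 2 -> 2 = 3
~p = ~2 = 0
p <-> q = 2 <-> 2 = 3
~p -> (p <-> q) = 0 -> 3 = 3
(p -> q) -> (~p -> (p <-> q)) = 3 -> 3 = 3
(~(r & p) <-> (p & ~r)) & ((p -> q) -> (~p -> (p <-> q))) = 3 & 3 = 3
(~((p -> (p & q)) <-> (p -> p)) -> ((q <-> (r <-> p)) & (~(q <-> p) & ~(q <-> q)))) -> ((~(r & p) <-> (p & ~r)) & ((p -> q) -> (~p -> (p <-> q)))) = 3 -> 3 = 3
~((~((p -> (p & q)) <-> (p -> p)) -> ((q <-> (r <-> p)) & (~(q <-> p) & ~(q <-> q)))) -> ((~(r & p) <-> (p & ~r)) & ((p -> q) -> (~p -> (p <-> q))))) = ~3 = 0

0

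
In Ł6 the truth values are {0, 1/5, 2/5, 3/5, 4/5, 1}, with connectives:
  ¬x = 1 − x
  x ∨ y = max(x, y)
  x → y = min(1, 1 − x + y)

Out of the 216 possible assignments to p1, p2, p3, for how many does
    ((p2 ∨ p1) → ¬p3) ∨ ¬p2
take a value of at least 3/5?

value 1: 106 assignments (counts)
value 4/5: 40 assignments (counts)
value 3/5: 30 assignments (counts)
value 2/5: 21 assignments
value 1/5: 13 assignments
value 0: 6 assignments
So 176 of the 216 assignments meet the threshold.

176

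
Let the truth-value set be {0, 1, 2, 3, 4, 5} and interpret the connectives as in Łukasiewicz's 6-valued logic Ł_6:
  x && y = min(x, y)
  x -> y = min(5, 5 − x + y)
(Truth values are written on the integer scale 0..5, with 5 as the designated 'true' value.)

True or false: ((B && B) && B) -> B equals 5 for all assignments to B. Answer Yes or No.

B = 0 ↦ 5
B = 1 ↦ 5
B = 2 ↦ 5
B = 3 ↦ 5
B = 4 ↦ 5
B = 5 ↦ 5
Every assignment gives a value ≥ 5.

Yes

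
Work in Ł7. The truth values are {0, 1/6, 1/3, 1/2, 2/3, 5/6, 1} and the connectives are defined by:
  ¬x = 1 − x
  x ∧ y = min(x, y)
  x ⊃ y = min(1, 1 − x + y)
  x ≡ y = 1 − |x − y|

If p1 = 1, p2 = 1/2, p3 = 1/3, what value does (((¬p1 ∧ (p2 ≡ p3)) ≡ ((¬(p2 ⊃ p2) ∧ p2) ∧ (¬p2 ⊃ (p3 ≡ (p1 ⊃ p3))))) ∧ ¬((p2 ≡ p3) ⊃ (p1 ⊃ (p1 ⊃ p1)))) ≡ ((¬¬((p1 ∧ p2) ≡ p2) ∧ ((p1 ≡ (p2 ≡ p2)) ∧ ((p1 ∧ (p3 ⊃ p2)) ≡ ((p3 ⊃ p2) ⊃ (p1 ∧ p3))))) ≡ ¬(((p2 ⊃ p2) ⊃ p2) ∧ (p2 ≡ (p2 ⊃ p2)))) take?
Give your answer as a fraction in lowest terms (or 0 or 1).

1/6

¬p1 = ¬1 = 0
p2 ≡ p3 = 1/2 ≡ 1/3 = 5/6
¬p1 ∧ (p2 ≡ p3) = 0 ∧ 5/6 = 0
p2 ⊃ p2 = 1/2 ⊃ 1/2 = 1
¬(p2 ⊃ p2) = ¬1 = 0
¬(p2 ⊃ p2) ∧ p2 = 0 ∧ 1/2 = 0
¬p2 = ¬1/2 = 1/2
p1 ⊃ p3 = 1 ⊃ 1/3 = 1/3
p3 ≡ (p1 ⊃ p3) = 1/3 ≡ 1/3 = 1
¬p2 ⊃ (p3 ≡ (p1 ⊃ p3)) = 1/2 ⊃ 1 = 1
(¬(p2 ⊃ p2) ∧ p2) ∧ (¬p2 ⊃ (p3 ≡ (p1 ⊃ p3))) = 0 ∧ 1 = 0
(¬p1 ∧ (p2 ≡ p3)) ≡ ((¬(p2 ⊃ p2) ∧ p2) ∧ (¬p2 ⊃ (p3 ≡ (p1 ⊃ p3)))) = 0 ≡ 0 = 1
p2 ≡ p3 = 1/2 ≡ 1/3 = 5/6
p1 ⊃ p1 = 1 ⊃ 1 = 1
p1 ⊃ (p1 ⊃ p1) = 1 ⊃ 1 = 1
(p2 ≡ p3) ⊃ (p1 ⊃ (p1 ⊃ p1)) = 5/6 ⊃ 1 = 1
¬((p2 ≡ p3) ⊃ (p1 ⊃ (p1 ⊃ p1))) = ¬1 = 0
((¬p1 ∧ (p2 ≡ p3)) ≡ ((¬(p2 ⊃ p2) ∧ p2) ∧ (¬p2 ⊃ (p3 ≡ (p1 ⊃ p3))))) ∧ ¬((p2 ≡ p3) ⊃ (p1 ⊃ (p1 ⊃ p1))) = 1 ∧ 0 = 0
p1 ∧ p2 = 1 ∧ 1/2 = 1/2
(p1 ∧ p2) ≡ p2 = 1/2 ≡ 1/2 = 1
¬((p1 ∧ p2) ≡ p2) = ¬1 = 0
¬¬((p1 ∧ p2) ≡ p2) = ¬0 = 1
p2 ≡ p2 = 1/2 ≡ 1/2 = 1
p1 ≡ (p2 ≡ p2) = 1 ≡ 1 = 1
p3 ⊃ p2 = 1/3 ⊃ 1/2 = 1
p1 ∧ (p3 ⊃ p2) = 1 ∧ 1 = 1
p3 ⊃ p2 = 1/3 ⊃ 1/2 = 1
p1 ∧ p3 = 1 ∧ 1/3 = 1/3
(p3 ⊃ p2) ⊃ (p1 ∧ p3) = 1 ⊃ 1/3 = 1/3
(p1 ∧ (p3 ⊃ p2)) ≡ ((p3 ⊃ p2) ⊃ (p1 ∧ p3)) = 1 ≡ 1/3 = 1/3
(p1 ≡ (p2 ≡ p2)) ∧ ((p1 ∧ (p3 ⊃ p2)) ≡ ((p3 ⊃ p2) ⊃ (p1 ∧ p3))) = 1 ∧ 1/3 = 1/3
¬¬((p1 ∧ p2) ≡ p2) ∧ ((p1 ≡ (p2 ≡ p2)) ∧ ((p1 ∧ (p3 ⊃ p2)) ≡ ((p3 ⊃ p2) ⊃ (p1 ∧ p3)))) = 1 ∧ 1/3 = 1/3
p2 ⊃ p2 = 1/2 ⊃ 1/2 = 1
(p2 ⊃ p2) ⊃ p2 = 1 ⊃ 1/2 = 1/2
p2 ⊃ p2 = 1/2 ⊃ 1/2 = 1
p2 ≡ (p2 ⊃ p2) = 1/2 ≡ 1 = 1/2
((p2 ⊃ p2) ⊃ p2) ∧ (p2 ≡ (p2 ⊃ p2)) = 1/2 ∧ 1/2 = 1/2
¬(((p2 ⊃ p2) ⊃ p2) ∧ (p2 ≡ (p2 ⊃ p2))) = ¬1/2 = 1/2
(¬¬((p1 ∧ p2) ≡ p2) ∧ ((p1 ≡ (p2 ≡ p2)) ∧ ((p1 ∧ (p3 ⊃ p2)) ≡ ((p3 ⊃ p2) ⊃ (p1 ∧ p3))))) ≡ ¬(((p2 ⊃ p2) ⊃ p2) ∧ (p2 ≡ (p2 ⊃ p2))) = 1/3 ≡ 1/2 = 5/6
(((¬p1 ∧ (p2 ≡ p3)) ≡ ((¬(p2 ⊃ p2) ∧ p2) ∧ (¬p2 ⊃ (p3 ≡ (p1 ⊃ p3))))) ∧ ¬((p2 ≡ p3) ⊃ (p1 ⊃ (p1 ⊃ p1)))) ≡ ((¬¬((p1 ∧ p2) ≡ p2) ∧ ((p1 ≡ (p2 ≡ p2)) ∧ ((p1 ∧ (p3 ⊃ p2)) ≡ ((p3 ⊃ p2) ⊃ (p1 ∧ p3))))) ≡ ¬(((p2 ⊃ p2) ⊃ p2) ∧ (p2 ≡ (p2 ⊃ p2)))) = 0 ≡ 5/6 = 1/6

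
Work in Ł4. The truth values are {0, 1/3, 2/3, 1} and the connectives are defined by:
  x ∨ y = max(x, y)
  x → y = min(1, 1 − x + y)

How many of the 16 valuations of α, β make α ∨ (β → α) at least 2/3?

13

α = 0, β = 0 ↦ 1  ≥
α = 0, β = 1/3 ↦ 2/3  ≥
α = 0, β = 2/3 ↦ 1/3  <
α = 0, β = 1 ↦ 0  <
α = 1/3, β = 0 ↦ 1  ≥
α = 1/3, β = 1/3 ↦ 1  ≥
α = 1/3, β = 2/3 ↦ 2/3  ≥
α = 1/3, β = 1 ↦ 1/3  <
α = 2/3, β = 0 ↦ 1  ≥
α = 2/3, β = 1/3 ↦ 1  ≥
α = 2/3, β = 2/3 ↦ 1  ≥
α = 2/3, β = 1 ↦ 2/3  ≥
α = 1, β = 0 ↦ 1  ≥
α = 1, β = 1/3 ↦ 1  ≥
α = 1, β = 2/3 ↦ 1  ≥
α = 1, β = 1 ↦ 1  ≥
So 13 of the 16 assignments meet the threshold.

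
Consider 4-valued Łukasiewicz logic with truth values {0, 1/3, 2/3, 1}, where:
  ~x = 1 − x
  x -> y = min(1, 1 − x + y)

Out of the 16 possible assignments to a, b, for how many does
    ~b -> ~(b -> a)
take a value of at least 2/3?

9

a = 0, b = 0 ↦ 0  <
a = 0, b = 1/3 ↦ 2/3  ≥
a = 0, b = 2/3 ↦ 1  ≥
a = 0, b = 1 ↦ 1  ≥
a = 1/3, b = 0 ↦ 0  <
a = 1/3, b = 1/3 ↦ 1/3  <
a = 1/3, b = 2/3 ↦ 1  ≥
a = 1/3, b = 1 ↦ 1  ≥
a = 2/3, b = 0 ↦ 0  <
a = 2/3, b = 1/3 ↦ 1/3  <
a = 2/3, b = 2/3 ↦ 2/3  ≥
a = 2/3, b = 1 ↦ 1  ≥
a = 1, b = 0 ↦ 0  <
a = 1, b = 1/3 ↦ 1/3  <
a = 1, b = 2/3 ↦ 2/3  ≥
a = 1, b = 1 ↦ 1  ≥
So 9 of the 16 assignments meet the threshold.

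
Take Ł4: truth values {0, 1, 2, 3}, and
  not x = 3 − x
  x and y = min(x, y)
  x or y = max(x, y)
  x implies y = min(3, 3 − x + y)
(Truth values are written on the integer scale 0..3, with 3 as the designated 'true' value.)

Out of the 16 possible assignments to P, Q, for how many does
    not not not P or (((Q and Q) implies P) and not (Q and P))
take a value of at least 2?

P = 0, Q = 0 ↦ 3  ≥
P = 0, Q = 1 ↦ 3  ≥
P = 0, Q = 2 ↦ 3  ≥
P = 0, Q = 3 ↦ 3  ≥
P = 1, Q = 0 ↦ 3  ≥
P = 1, Q = 1 ↦ 2  ≥
P = 1, Q = 2 ↦ 2  ≥
P = 1, Q = 3 ↦ 2  ≥
P = 2, Q = 0 ↦ 3  ≥
P = 2, Q = 1 ↦ 2  ≥
P = 2, Q = 2 ↦ 1  <
P = 2, Q = 3 ↦ 1  <
P = 3, Q = 0 ↦ 3  ≥
P = 3, Q = 1 ↦ 2  ≥
P = 3, Q = 2 ↦ 1  <
P = 3, Q = 3 ↦ 0  <
So 12 of the 16 assignments meet the threshold.

12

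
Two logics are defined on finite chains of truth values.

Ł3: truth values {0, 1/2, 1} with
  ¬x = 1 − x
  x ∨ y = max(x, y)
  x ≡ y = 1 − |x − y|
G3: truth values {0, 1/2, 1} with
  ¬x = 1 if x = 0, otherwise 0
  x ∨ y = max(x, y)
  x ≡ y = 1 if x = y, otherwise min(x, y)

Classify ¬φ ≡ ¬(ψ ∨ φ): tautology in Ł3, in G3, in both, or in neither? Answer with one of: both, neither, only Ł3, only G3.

In Ł3: at φ = 0, ψ = 1/2 the value is 1/2 — not a tautology.
In G3: at φ = 0, ψ = 1/2 the value is 0 — not a tautology.

neither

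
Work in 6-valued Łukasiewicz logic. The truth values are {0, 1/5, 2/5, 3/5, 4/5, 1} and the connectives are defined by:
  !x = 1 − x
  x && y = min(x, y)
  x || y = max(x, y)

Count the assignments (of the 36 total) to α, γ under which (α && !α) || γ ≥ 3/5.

18

value 1: 6 assignments (counts)
value 4/5: 6 assignments (counts)
value 3/5: 6 assignments (counts)
value 2/5: 10 assignments
value 1/5: 6 assignments
value 0: 2 assignments
So 18 of the 36 assignments meet the threshold.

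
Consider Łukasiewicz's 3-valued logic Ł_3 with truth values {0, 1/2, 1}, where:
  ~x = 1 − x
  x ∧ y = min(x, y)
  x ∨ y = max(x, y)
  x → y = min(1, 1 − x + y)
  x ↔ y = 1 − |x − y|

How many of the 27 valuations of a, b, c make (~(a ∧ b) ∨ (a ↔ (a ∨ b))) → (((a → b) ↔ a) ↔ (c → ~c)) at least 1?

11

value 1: 11 assignments (counts)
value 1/2: 6 assignments
value 0: 10 assignments
So 11 of the 27 assignments meet the threshold.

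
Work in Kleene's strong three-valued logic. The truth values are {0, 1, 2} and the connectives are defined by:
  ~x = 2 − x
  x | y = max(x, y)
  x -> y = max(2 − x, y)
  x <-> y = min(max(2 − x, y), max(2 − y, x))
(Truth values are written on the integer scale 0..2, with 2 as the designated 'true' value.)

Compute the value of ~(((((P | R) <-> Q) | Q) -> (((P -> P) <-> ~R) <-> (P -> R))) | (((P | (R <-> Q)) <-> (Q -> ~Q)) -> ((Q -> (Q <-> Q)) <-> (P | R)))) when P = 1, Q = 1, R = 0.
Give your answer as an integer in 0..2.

1

P | R = 1 | 0 = 1
(P | R) <-> Q = 1 <-> 1 = 1
((P | R) <-> Q) | Q = 1 | 1 = 1
P -> P = 1 -> 1 = 1
~R = ~0 = 2
(P -> P) <-> ~R = 1 <-> 2 = 1
P -> R = 1 -> 0 = 1
((P -> P) <-> ~R) <-> (P -> R) = 1 <-> 1 = 1
(((P | R) <-> Q) | Q) -> (((P -> P) <-> ~R) <-> (P -> R)) = 1 -> 1 = 1
R <-> Q = 0 <-> 1 = 1
P | (R <-> Q) = 1 | 1 = 1
~Q = ~1 = 1
Q -> ~Q = 1 -> 1 = 1
(P | (R <-> Q)) <-> (Q -> ~Q) = 1 <-> 1 = 1
Q <-> Q = 1 <-> 1 = 1
Q -> (Q <-> Q) = 1 -> 1 = 1
P | R = 1 | 0 = 1
(Q -> (Q <-> Q)) <-> (P | R) = 1 <-> 1 = 1
((P | (R <-> Q)) <-> (Q -> ~Q)) -> ((Q -> (Q <-> Q)) <-> (P | R)) = 1 -> 1 = 1
((((P | R) <-> Q) | Q) -> (((P -> P) <-> ~R) <-> (P -> R))) | (((P | (R <-> Q)) <-> (Q -> ~Q)) -> ((Q -> (Q <-> Q)) <-> (P | R))) = 1 | 1 = 1
~(((((P | R) <-> Q) | Q) -> (((P -> P) <-> ~R) <-> (P -> R))) | (((P | (R <-> Q)) <-> (Q -> ~Q)) -> ((Q -> (Q <-> Q)) <-> (P | R)))) = ~1 = 1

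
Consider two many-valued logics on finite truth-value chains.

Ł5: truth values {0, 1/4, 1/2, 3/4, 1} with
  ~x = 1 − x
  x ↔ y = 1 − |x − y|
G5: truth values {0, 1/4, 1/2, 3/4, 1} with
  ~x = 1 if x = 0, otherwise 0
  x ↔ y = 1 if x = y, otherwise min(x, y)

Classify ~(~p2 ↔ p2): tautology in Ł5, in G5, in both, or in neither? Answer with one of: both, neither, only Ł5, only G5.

only G5

In Ł5: at p2 = 1/4 the value is 1/2 — not a tautology.
In G5: every assignment gives 1 — tautology.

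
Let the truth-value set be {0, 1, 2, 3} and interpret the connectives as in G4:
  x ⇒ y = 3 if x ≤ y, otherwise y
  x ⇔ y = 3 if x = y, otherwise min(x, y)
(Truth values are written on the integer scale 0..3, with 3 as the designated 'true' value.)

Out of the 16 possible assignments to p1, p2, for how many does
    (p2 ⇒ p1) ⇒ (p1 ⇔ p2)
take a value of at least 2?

11

p1 = 0, p2 = 0 ↦ 3  ≥
p1 = 0, p2 = 1 ↦ 3  ≥
p1 = 0, p2 = 2 ↦ 3  ≥
p1 = 0, p2 = 3 ↦ 3  ≥
p1 = 1, p2 = 0 ↦ 0  <
p1 = 1, p2 = 1 ↦ 3  ≥
p1 = 1, p2 = 2 ↦ 3  ≥
p1 = 1, p2 = 3 ↦ 3  ≥
p1 = 2, p2 = 0 ↦ 0  <
p1 = 2, p2 = 1 ↦ 1  <
p1 = 2, p2 = 2 ↦ 3  ≥
p1 = 2, p2 = 3 ↦ 3  ≥
p1 = 3, p2 = 0 ↦ 0  <
p1 = 3, p2 = 1 ↦ 1  <
p1 = 3, p2 = 2 ↦ 2  ≥
p1 = 3, p2 = 3 ↦ 3  ≥
So 11 of the 16 assignments meet the threshold.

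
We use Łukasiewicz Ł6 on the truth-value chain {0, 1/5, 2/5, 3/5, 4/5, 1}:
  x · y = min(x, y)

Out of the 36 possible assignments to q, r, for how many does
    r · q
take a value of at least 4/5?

value 1: 1 assignment (counts)
value 4/5: 3 assignments (counts)
value 3/5: 5 assignments
value 2/5: 7 assignments
value 1/5: 9 assignments
value 0: 11 assignments
So 4 of the 36 assignments meet the threshold.

4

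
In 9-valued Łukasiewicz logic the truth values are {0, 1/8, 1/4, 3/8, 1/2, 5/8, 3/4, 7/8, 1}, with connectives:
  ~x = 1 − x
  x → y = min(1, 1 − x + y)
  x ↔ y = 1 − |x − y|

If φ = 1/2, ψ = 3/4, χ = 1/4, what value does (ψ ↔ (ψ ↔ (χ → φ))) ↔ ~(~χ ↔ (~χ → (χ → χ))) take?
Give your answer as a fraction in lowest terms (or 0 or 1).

χ → φ = 1/4 → 1/2 = 1
ψ ↔ (χ → φ) = 3/4 ↔ 1 = 3/4
ψ ↔ (ψ ↔ (χ → φ)) = 3/4 ↔ 3/4 = 1
~χ = ~1/4 = 3/4
~χ = ~1/4 = 3/4
χ → χ = 1/4 → 1/4 = 1
~χ → (χ → χ) = 3/4 → 1 = 1
~χ ↔ (~χ → (χ → χ)) = 3/4 ↔ 1 = 3/4
~(~χ ↔ (~χ → (χ → χ))) = ~3/4 = 1/4
(ψ ↔ (ψ ↔ (χ → φ))) ↔ ~(~χ ↔ (~χ → (χ → χ))) = 1 ↔ 1/4 = 1/4

1/4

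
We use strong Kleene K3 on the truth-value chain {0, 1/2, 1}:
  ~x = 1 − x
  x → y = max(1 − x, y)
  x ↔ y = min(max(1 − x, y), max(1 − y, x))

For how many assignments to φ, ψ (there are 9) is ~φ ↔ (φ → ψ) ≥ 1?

4

φ = 0, ψ = 0 ↦ 1  ≥
φ = 0, ψ = 1/2 ↦ 1  ≥
φ = 0, ψ = 1 ↦ 1  ≥
φ = 1/2, ψ = 0 ↦ 1/2  <
φ = 1/2, ψ = 1/2 ↦ 1/2  <
φ = 1/2, ψ = 1 ↦ 1/2  <
φ = 1, ψ = 0 ↦ 1  ≥
φ = 1, ψ = 1/2 ↦ 1/2  <
φ = 1, ψ = 1 ↦ 0  <
So 4 of the 9 assignments meet the threshold.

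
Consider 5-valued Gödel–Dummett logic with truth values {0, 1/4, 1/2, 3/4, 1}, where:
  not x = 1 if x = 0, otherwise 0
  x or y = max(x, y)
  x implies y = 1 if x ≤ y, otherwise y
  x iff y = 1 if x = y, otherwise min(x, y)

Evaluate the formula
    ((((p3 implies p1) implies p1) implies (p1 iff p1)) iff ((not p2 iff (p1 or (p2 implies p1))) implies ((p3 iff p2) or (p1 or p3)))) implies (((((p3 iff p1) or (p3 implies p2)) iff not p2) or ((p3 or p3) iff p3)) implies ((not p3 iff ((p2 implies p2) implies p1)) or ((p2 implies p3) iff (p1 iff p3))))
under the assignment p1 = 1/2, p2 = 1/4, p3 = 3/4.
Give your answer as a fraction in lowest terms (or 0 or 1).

1/2

p3 implies p1 = 3/4 implies 1/2 = 1/2
(p3 implies p1) implies p1 = 1/2 implies 1/2 = 1
p1 iff p1 = 1/2 iff 1/2 = 1
((p3 implies p1) implies p1) implies (p1 iff p1) = 1 implies 1 = 1
not p2 = not 1/4 = 0
p2 implies p1 = 1/4 implies 1/2 = 1
p1 or (p2 implies p1) = 1/2 or 1 = 1
not p2 iff (p1 or (p2 implies p1)) = 0 iff 1 = 0
p3 iff p2 = 3/4 iff 1/4 = 1/4
p1 or p3 = 1/2 or 3/4 = 3/4
(p3 iff p2) or (p1 or p3) = 1/4 or 3/4 = 3/4
(not p2 iff (p1 or (p2 implies p1))) implies ((p3 iff p2) or (p1 or p3)) = 0 implies 3/4 = 1
(((p3 implies p1) implies p1) implies (p1 iff p1)) iff ((not p2 iff (p1 or (p2 implies p1))) implies ((p3 iff p2) or (p1 or p3))) = 1 iff 1 = 1
p3 iff p1 = 3/4 iff 1/2 = 1/2
p3 implies p2 = 3/4 implies 1/4 = 1/4
(p3 iff p1) or (p3 implies p2) = 1/2 or 1/4 = 1/2
not p2 = not 1/4 = 0
((p3 iff p1) or (p3 implies p2)) iff not p2 = 1/2 iff 0 = 0
p3 or p3 = 3/4 or 3/4 = 3/4
(p3 or p3) iff p3 = 3/4 iff 3/4 = 1
(((p3 iff p1) or (p3 implies p2)) iff not p2) or ((p3 or p3) iff p3) = 0 or 1 = 1
not p3 = not 3/4 = 0
p2 implies p2 = 1/4 implies 1/4 = 1
(p2 implies p2) implies p1 = 1 implies 1/2 = 1/2
not p3 iff ((p2 implies p2) implies p1) = 0 iff 1/2 = 0
p2 implies p3 = 1/4 implies 3/4 = 1
p1 iff p3 = 1/2 iff 3/4 = 1/2
(p2 implies p3) iff (p1 iff p3) = 1 iff 1/2 = 1/2
(not p3 iff ((p2 implies p2) implies p1)) or ((p2 implies p3) iff (p1 iff p3)) = 0 or 1/2 = 1/2
((((p3 iff p1) or (p3 implies p2)) iff not p2) or ((p3 or p3) iff p3)) implies ((not p3 iff ((p2 implies p2) implies p1)) or ((p2 implies p3) iff (p1 iff p3))) = 1 implies 1/2 = 1/2
((((p3 implies p1) implies p1) implies (p1 iff p1)) iff ((not p2 iff (p1 or (p2 implies p1))) implies ((p3 iff p2) or (p1 or p3)))) implies (((((p3 iff p1) or (p3 implies p2)) iff not p2) or ((p3 or p3) iff p3)) implies ((not p3 iff ((p2 implies p2) implies p1)) or ((p2 implies p3) iff (p1 iff p3)))) = 1 implies 1/2 = 1/2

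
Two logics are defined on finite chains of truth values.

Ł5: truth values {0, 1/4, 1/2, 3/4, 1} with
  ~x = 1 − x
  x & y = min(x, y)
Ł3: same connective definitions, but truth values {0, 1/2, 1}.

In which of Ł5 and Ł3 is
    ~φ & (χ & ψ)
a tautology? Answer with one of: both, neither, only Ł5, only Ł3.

neither

In Ł5: at φ = 0, ψ = 0, χ = 0 the value is 0 — not a tautology.
In Ł3: at φ = 0, ψ = 0, χ = 0 the value is 0 — not a tautology.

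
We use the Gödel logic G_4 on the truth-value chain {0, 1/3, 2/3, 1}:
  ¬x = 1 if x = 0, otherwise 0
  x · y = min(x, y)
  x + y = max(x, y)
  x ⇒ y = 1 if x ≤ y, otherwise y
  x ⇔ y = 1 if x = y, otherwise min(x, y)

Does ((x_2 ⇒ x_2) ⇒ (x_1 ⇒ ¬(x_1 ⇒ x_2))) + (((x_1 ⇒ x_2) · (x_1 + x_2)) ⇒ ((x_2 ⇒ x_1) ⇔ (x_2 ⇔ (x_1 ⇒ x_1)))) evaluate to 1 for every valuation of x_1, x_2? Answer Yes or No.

No

Counterexample: take x_1 = 1/3, x_2 = 2/3.
x_2 ⇒ x_2 = 2/3 ⇒ 2/3 = 1
x_1 ⇒ x_2 = 1/3 ⇒ 2/3 = 1
¬(x_1 ⇒ x_2) = ¬1 = 0
x_1 ⇒ ¬(x_1 ⇒ x_2) = 1/3 ⇒ 0 = 0
(x_2 ⇒ x_2) ⇒ (x_1 ⇒ ¬(x_1 ⇒ x_2)) = 1 ⇒ 0 = 0
x_1 ⇒ x_2 = 1/3 ⇒ 2/3 = 1
x_1 + x_2 = 1/3 + 2/3 = 2/3
(x_1 ⇒ x_2) · (x_1 + x_2) = 1 · 2/3 = 2/3
x_2 ⇒ x_1 = 2/3 ⇒ 1/3 = 1/3
x_1 ⇒ x_1 = 1/3 ⇒ 1/3 = 1
x_2 ⇔ (x_1 ⇒ x_1) = 2/3 ⇔ 1 = 2/3
(x_2 ⇒ x_1) ⇔ (x_2 ⇔ (x_1 ⇒ x_1)) = 1/3 ⇔ 2/3 = 1/3
((x_1 ⇒ x_2) · (x_1 + x_2)) ⇒ ((x_2 ⇒ x_1) ⇔ (x_2 ⇔ (x_1 ⇒ x_1))) = 2/3 ⇒ 1/3 = 1/3
((x_2 ⇒ x_2) ⇒ (x_1 ⇒ ¬(x_1 ⇒ x_2))) + (((x_1 ⇒ x_2) · (x_1 + x_2)) ⇒ ((x_2 ⇒ x_1) ⇔ (x_2 ⇔ (x_1 ⇒ x_1)))) = 0 + 1/3 = 1/3
This gives 1/3 ≠ 1.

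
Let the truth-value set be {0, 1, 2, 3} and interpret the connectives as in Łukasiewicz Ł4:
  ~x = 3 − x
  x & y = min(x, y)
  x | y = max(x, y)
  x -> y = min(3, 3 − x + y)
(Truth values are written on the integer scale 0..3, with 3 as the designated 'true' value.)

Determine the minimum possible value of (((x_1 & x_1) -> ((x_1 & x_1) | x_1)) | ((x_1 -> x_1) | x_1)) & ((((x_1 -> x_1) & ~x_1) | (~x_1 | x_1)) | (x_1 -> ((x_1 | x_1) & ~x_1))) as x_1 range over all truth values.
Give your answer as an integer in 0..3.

2

Take x_1 = 2:
x_1 & x_1 = 2 & 2 = 2
x_1 & x_1 = 2 & 2 = 2
(x_1 & x_1) | x_1 = 2 | 2 = 2
(x_1 & x_1) -> ((x_1 & x_1) | x_1) = 2 -> 2 = 3
x_1 -> x_1 = 2 -> 2 = 3
(x_1 -> x_1) | x_1 = 3 | 2 = 3
((x_1 & x_1) -> ((x_1 & x_1) | x_1)) | ((x_1 -> x_1) | x_1) = 3 | 3 = 3
x_1 -> x_1 = 2 -> 2 = 3
~x_1 = ~2 = 1
(x_1 -> x_1) & ~x_1 = 3 & 1 = 1
~x_1 = ~2 = 1
~x_1 | x_1 = 1 | 2 = 2
((x_1 -> x_1) & ~x_1) | (~x_1 | x_1) = 1 | 2 = 2
x_1 | x_1 = 2 | 2 = 2
~x_1 = ~2 = 1
(x_1 | x_1) & ~x_1 = 2 & 1 = 1
x_1 -> ((x_1 | x_1) & ~x_1) = 2 -> 1 = 2
(((x_1 -> x_1) & ~x_1) | (~x_1 | x_1)) | (x_1 -> ((x_1 | x_1) & ~x_1)) = 2 | 2 = 2
(((x_1 & x_1) -> ((x_1 & x_1) | x_1)) | ((x_1 -> x_1) | x_1)) & ((((x_1 -> x_1) & ~x_1) | (~x_1 | x_1)) | (x_1 -> ((x_1 | x_1) & ~x_1))) = 3 & 2 = 2
No assignment yields a value below 2, so this is the minimum.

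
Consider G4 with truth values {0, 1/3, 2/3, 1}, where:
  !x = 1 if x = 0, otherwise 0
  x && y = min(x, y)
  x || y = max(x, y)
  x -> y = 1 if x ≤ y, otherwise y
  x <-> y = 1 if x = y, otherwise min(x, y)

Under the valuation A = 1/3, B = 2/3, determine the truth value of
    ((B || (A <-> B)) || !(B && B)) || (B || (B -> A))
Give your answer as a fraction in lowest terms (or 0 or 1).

2/3

A <-> B = 1/3 <-> 2/3 = 1/3
B || (A <-> B) = 2/3 || 1/3 = 2/3
B && B = 2/3 && 2/3 = 2/3
!(B && B) = !2/3 = 0
(B || (A <-> B)) || !(B && B) = 2/3 || 0 = 2/3
B -> A = 2/3 -> 1/3 = 1/3
B || (B -> A) = 2/3 || 1/3 = 2/3
((B || (A <-> B)) || !(B && B)) || (B || (B -> A)) = 2/3 || 2/3 = 2/3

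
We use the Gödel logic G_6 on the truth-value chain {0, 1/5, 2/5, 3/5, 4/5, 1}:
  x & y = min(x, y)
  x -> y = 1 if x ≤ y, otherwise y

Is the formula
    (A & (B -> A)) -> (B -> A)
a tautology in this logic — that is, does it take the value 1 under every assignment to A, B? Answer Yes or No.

Yes

At A = 1/5, B = 4/5, for instance:
B -> A = 4/5 -> 1/5 = 1/5
A & (B -> A) = 1/5 & 1/5 = 1/5
(A & (B -> A)) -> (B -> A) = 1/5 -> 1/5 = 1
and checking the remaining 35 assignments likewise gives ≥ 1 in every case.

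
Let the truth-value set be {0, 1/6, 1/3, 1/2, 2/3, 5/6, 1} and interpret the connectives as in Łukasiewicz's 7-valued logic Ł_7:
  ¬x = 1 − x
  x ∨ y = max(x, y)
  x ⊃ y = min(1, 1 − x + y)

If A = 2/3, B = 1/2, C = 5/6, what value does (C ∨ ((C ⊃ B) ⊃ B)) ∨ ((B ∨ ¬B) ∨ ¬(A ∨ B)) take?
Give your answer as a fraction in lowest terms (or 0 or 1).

5/6

C ⊃ B = 5/6 ⊃ 1/2 = 2/3
(C ⊃ B) ⊃ B = 2/3 ⊃ 1/2 = 5/6
C ∨ ((C ⊃ B) ⊃ B) = 5/6 ∨ 5/6 = 5/6
¬B = ¬1/2 = 1/2
B ∨ ¬B = 1/2 ∨ 1/2 = 1/2
A ∨ B = 2/3 ∨ 1/2 = 2/3
¬(A ∨ B) = ¬2/3 = 1/3
(B ∨ ¬B) ∨ ¬(A ∨ B) = 1/2 ∨ 1/3 = 1/2
(C ∨ ((C ⊃ B) ⊃ B)) ∨ ((B ∨ ¬B) ∨ ¬(A ∨ B)) = 5/6 ∨ 1/2 = 5/6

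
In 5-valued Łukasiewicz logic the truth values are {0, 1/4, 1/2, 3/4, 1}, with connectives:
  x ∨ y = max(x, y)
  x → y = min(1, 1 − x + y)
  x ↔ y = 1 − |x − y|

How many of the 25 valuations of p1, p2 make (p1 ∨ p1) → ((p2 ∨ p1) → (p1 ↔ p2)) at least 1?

20

value 1: 20 assignments (counts)
value 3/4: 2 assignments
value 1/2: 1 assignment
value 1/4: 1 assignment
value 0: 1 assignment
So 20 of the 25 assignments meet the threshold.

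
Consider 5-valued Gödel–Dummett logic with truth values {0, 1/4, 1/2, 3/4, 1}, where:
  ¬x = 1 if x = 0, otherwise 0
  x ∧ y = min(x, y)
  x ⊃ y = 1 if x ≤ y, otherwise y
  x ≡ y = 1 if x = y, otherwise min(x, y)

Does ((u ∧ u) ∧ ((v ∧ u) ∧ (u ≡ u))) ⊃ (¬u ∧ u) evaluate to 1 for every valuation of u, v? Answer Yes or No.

No

Counterexample: take u = 1/4, v = 1/4.
u ∧ u = 1/4 ∧ 1/4 = 1/4
v ∧ u = 1/4 ∧ 1/4 = 1/4
u ≡ u = 1/4 ≡ 1/4 = 1
(v ∧ u) ∧ (u ≡ u) = 1/4 ∧ 1 = 1/4
(u ∧ u) ∧ ((v ∧ u) ∧ (u ≡ u)) = 1/4 ∧ 1/4 = 1/4
¬u = ¬1/4 = 0
¬u ∧ u = 0 ∧ 1/4 = 0
((u ∧ u) ∧ ((v ∧ u) ∧ (u ≡ u))) ⊃ (¬u ∧ u) = 1/4 ⊃ 0 = 0
This gives 0 ≠ 1.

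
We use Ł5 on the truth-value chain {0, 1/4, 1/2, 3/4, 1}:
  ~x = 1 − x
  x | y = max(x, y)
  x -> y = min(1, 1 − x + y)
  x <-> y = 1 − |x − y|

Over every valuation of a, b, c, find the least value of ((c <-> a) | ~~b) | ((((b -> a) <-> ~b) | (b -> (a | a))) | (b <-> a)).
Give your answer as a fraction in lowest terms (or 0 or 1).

3/4

Take a = 1/4, b = 1/2, c = 0:
c <-> a = 0 <-> 1/4 = 3/4
~b = ~1/2 = 1/2
~~b = ~1/2 = 1/2
(c <-> a) | ~~b = 3/4 | 1/2 = 3/4
b -> a = 1/2 -> 1/4 = 3/4
~b = ~1/2 = 1/2
(b -> a) <-> ~b = 3/4 <-> 1/2 = 3/4
a | a = 1/4 | 1/4 = 1/4
b -> (a | a) = 1/2 -> 1/4 = 3/4
((b -> a) <-> ~b) | (b -> (a | a)) = 3/4 | 3/4 = 3/4
b <-> a = 1/2 <-> 1/4 = 3/4
(((b -> a) <-> ~b) | (b -> (a | a))) | (b <-> a) = 3/4 | 3/4 = 3/4
((c <-> a) | ~~b) | ((((b -> a) <-> ~b) | (b -> (a | a))) | (b <-> a)) = 3/4 | 3/4 = 3/4
No assignment yields a value below 3/4, so this is the minimum.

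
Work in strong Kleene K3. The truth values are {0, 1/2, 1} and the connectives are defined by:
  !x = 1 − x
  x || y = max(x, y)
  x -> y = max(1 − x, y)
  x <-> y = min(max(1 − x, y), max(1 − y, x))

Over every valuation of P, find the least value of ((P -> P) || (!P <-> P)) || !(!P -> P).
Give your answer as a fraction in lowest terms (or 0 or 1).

Take P = 1/2:
P -> P = 1/2 -> 1/2 = 1/2
!P = !1/2 = 1/2
!P <-> P = 1/2 <-> 1/2 = 1/2
(P -> P) || (!P <-> P) = 1/2 || 1/2 = 1/2
!P = !1/2 = 1/2
!P -> P = 1/2 -> 1/2 = 1/2
!(!P -> P) = !1/2 = 1/2
((P -> P) || (!P <-> P)) || !(!P -> P) = 1/2 || 1/2 = 1/2
No assignment yields a value below 1/2, so this is the minimum.

1/2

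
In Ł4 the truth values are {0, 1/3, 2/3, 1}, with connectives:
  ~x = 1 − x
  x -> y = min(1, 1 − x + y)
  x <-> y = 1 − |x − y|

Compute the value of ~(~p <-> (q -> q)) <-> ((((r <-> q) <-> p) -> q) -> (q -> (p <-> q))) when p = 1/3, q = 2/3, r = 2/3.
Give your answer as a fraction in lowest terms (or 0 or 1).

~p = ~1/3 = 2/3
q -> q = 2/3 -> 2/3 = 1
~p <-> (q -> q) = 2/3 <-> 1 = 2/3
~(~p <-> (q -> q)) = ~2/3 = 1/3
r <-> q = 2/3 <-> 2/3 = 1
(r <-> q) <-> p = 1 <-> 1/3 = 1/3
((r <-> q) <-> p) -> q = 1/3 -> 2/3 = 1
p <-> q = 1/3 <-> 2/3 = 2/3
q -> (p <-> q) = 2/3 -> 2/3 = 1
(((r <-> q) <-> p) -> q) -> (q -> (p <-> q)) = 1 -> 1 = 1
~(~p <-> (q -> q)) <-> ((((r <-> q) <-> p) -> q) -> (q -> (p <-> q))) = 1/3 <-> 1 = 1/3

1/3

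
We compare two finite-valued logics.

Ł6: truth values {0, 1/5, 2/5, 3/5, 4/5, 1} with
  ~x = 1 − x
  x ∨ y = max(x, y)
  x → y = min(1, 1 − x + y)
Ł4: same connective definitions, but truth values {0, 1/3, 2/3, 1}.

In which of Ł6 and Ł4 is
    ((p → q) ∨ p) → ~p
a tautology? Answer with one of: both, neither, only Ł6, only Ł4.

In Ł6: at p = 1/5, q = 1/5 the value is 4/5 — not a tautology.
In Ł4: at p = 1/3, q = 1/3 the value is 2/3 — not a tautology.

neither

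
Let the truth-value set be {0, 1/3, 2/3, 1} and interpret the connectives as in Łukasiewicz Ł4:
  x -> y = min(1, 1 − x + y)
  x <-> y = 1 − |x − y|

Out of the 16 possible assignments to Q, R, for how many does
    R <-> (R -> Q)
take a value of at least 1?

2

Q = 0, R = 0 ↦ 0  <
Q = 0, R = 1/3 ↦ 2/3  <
Q = 0, R = 2/3 ↦ 2/3  <
Q = 0, R = 1 ↦ 0  <
Q = 1/3, R = 0 ↦ 0  <
Q = 1/3, R = 1/3 ↦ 1/3  <
Q = 1/3, R = 2/3 ↦ 1  ≥
Q = 1/3, R = 1 ↦ 1/3  <
Q = 2/3, R = 0 ↦ 0  <
Q = 2/3, R = 1/3 ↦ 1/3  <
Q = 2/3, R = 2/3 ↦ 2/3  <
Q = 2/3, R = 1 ↦ 2/3  <
Q = 1, R = 0 ↦ 0  <
Q = 1, R = 1/3 ↦ 1/3  <
Q = 1, R = 2/3 ↦ 2/3  <
Q = 1, R = 1 ↦ 1  ≥
So 2 of the 16 assignments meet the threshold.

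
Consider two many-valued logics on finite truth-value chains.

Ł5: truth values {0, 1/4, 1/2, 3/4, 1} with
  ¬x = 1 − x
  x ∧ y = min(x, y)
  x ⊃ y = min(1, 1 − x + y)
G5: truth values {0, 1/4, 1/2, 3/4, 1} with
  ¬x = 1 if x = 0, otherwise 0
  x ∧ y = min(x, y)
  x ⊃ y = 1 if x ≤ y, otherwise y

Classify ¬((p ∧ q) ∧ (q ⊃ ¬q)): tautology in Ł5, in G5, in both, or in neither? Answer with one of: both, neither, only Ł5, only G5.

In Ł5: at p = 1/4, q = 1/4 the value is 3/4 — not a tautology.
In G5: every assignment gives 1 — tautology.

only G5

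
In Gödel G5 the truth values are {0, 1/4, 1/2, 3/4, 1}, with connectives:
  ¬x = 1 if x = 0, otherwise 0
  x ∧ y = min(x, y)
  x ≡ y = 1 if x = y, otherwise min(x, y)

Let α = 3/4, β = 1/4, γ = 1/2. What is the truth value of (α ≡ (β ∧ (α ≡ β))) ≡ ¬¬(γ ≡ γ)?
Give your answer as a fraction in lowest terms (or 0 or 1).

α ≡ β = 3/4 ≡ 1/4 = 1/4
β ∧ (α ≡ β) = 1/4 ∧ 1/4 = 1/4
α ≡ (β ∧ (α ≡ β)) = 3/4 ≡ 1/4 = 1/4
γ ≡ γ = 1/2 ≡ 1/2 = 1
¬(γ ≡ γ) = ¬1 = 0
¬¬(γ ≡ γ) = ¬0 = 1
(α ≡ (β ∧ (α ≡ β))) ≡ ¬¬(γ ≡ γ) = 1/4 ≡ 1 = 1/4

1/4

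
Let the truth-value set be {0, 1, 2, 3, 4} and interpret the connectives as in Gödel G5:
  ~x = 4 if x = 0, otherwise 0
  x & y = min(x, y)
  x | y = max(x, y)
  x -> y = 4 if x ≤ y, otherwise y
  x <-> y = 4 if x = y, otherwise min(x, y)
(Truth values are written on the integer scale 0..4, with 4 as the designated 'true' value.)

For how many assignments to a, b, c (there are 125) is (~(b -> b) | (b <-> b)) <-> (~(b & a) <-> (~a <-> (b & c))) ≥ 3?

value 4: 85 assignments (counts)
value 3: 3 assignments (counts)
value 2: 5 assignments
value 1: 7 assignments
value 0: 25 assignments
So 88 of the 125 assignments meet the threshold.

88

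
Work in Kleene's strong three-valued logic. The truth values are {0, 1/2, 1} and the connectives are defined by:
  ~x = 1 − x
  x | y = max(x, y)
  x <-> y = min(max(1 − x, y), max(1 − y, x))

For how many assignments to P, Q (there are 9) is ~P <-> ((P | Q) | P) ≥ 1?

P = 0, Q = 0 ↦ 0  <
P = 0, Q = 1/2 ↦ 1/2  <
P = 0, Q = 1 ↦ 1  ≥
P = 1/2, Q = 0 ↦ 1/2  <
P = 1/2, Q = 1/2 ↦ 1/2  <
P = 1/2, Q = 1 ↦ 1/2  <
P = 1, Q = 0 ↦ 0  <
P = 1, Q = 1/2 ↦ 0  <
P = 1, Q = 1 ↦ 0  <
So 1 of the 9 assignments meets the threshold.

1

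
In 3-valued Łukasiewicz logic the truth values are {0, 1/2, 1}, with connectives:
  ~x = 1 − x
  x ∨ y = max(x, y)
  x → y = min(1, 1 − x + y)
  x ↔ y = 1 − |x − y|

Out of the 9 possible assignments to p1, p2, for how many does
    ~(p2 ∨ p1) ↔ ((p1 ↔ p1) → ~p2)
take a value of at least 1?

6

p1 = 0, p2 = 0 ↦ 1  ≥
p1 = 0, p2 = 1/2 ↦ 1  ≥
p1 = 0, p2 = 1 ↦ 1  ≥
p1 = 1/2, p2 = 0 ↦ 1/2  <
p1 = 1/2, p2 = 1/2 ↦ 1  ≥
p1 = 1/2, p2 = 1 ↦ 1  ≥
p1 = 1, p2 = 0 ↦ 0  <
p1 = 1, p2 = 1/2 ↦ 1/2  <
p1 = 1, p2 = 1 ↦ 1  ≥
So 6 of the 9 assignments meet the threshold.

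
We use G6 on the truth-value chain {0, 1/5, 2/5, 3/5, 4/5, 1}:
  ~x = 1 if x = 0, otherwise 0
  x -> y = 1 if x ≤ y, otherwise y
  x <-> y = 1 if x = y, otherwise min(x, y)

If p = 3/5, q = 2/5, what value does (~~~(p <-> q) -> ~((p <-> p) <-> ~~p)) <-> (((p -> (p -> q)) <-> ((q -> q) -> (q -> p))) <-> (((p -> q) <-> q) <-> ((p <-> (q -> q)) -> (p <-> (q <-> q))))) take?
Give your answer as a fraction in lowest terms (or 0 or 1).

p <-> q = 3/5 <-> 2/5 = 2/5
~(p <-> q) = ~2/5 = 0
~~(p <-> q) = ~0 = 1
~~~(p <-> q) = ~1 = 0
p <-> p = 3/5 <-> 3/5 = 1
~p = ~3/5 = 0
~~p = ~0 = 1
(p <-> p) <-> ~~p = 1 <-> 1 = 1
~((p <-> p) <-> ~~p) = ~1 = 0
~~~(p <-> q) -> ~((p <-> p) <-> ~~p) = 0 -> 0 = 1
p -> q = 3/5 -> 2/5 = 2/5
p -> (p -> q) = 3/5 -> 2/5 = 2/5
q -> q = 2/5 -> 2/5 = 1
q -> p = 2/5 -> 3/5 = 1
(q -> q) -> (q -> p) = 1 -> 1 = 1
(p -> (p -> q)) <-> ((q -> q) -> (q -> p)) = 2/5 <-> 1 = 2/5
p -> q = 3/5 -> 2/5 = 2/5
(p -> q) <-> q = 2/5 <-> 2/5 = 1
q -> q = 2/5 -> 2/5 = 1
p <-> (q -> q) = 3/5 <-> 1 = 3/5
q <-> q = 2/5 <-> 2/5 = 1
p <-> (q <-> q) = 3/5 <-> 1 = 3/5
(p <-> (q -> q)) -> (p <-> (q <-> q)) = 3/5 -> 3/5 = 1
((p -> q) <-> q) <-> ((p <-> (q -> q)) -> (p <-> (q <-> q))) = 1 <-> 1 = 1
((p -> (p -> q)) <-> ((q -> q) -> (q -> p))) <-> (((p -> q) <-> q) <-> ((p <-> (q -> q)) -> (p <-> (q <-> q)))) = 2/5 <-> 1 = 2/5
(~~~(p <-> q) -> ~((p <-> p) <-> ~~p)) <-> (((p -> (p -> q)) <-> ((q -> q) -> (q -> p))) <-> (((p -> q) <-> q) <-> ((p <-> (q -> q)) -> (p <-> (q <-> q))))) = 1 <-> 2/5 = 2/5

2/5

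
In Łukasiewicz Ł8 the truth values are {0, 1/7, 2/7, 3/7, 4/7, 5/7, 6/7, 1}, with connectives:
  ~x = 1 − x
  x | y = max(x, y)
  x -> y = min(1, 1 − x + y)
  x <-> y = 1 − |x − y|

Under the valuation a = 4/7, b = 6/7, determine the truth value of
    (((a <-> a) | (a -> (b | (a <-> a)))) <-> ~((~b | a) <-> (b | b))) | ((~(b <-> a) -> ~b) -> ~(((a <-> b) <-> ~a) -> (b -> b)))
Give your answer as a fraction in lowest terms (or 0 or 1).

2/7

a <-> a = 4/7 <-> 4/7 = 1
a <-> a = 4/7 <-> 4/7 = 1
b | (a <-> a) = 6/7 | 1 = 1
a -> (b | (a <-> a)) = 4/7 -> 1 = 1
(a <-> a) | (a -> (b | (a <-> a))) = 1 | 1 = 1
~b = ~6/7 = 1/7
~b | a = 1/7 | 4/7 = 4/7
b | b = 6/7 | 6/7 = 6/7
(~b | a) <-> (b | b) = 4/7 <-> 6/7 = 5/7
~((~b | a) <-> (b | b)) = ~5/7 = 2/7
((a <-> a) | (a -> (b | (a <-> a)))) <-> ~((~b | a) <-> (b | b)) = 1 <-> 2/7 = 2/7
b <-> a = 6/7 <-> 4/7 = 5/7
~(b <-> a) = ~5/7 = 2/7
~b = ~6/7 = 1/7
~(b <-> a) -> ~b = 2/7 -> 1/7 = 6/7
a <-> b = 4/7 <-> 6/7 = 5/7
~a = ~4/7 = 3/7
(a <-> b) <-> ~a = 5/7 <-> 3/7 = 5/7
b -> b = 6/7 -> 6/7 = 1
((a <-> b) <-> ~a) -> (b -> b) = 5/7 -> 1 = 1
~(((a <-> b) <-> ~a) -> (b -> b)) = ~1 = 0
(~(b <-> a) -> ~b) -> ~(((a <-> b) <-> ~a) -> (b -> b)) = 6/7 -> 0 = 1/7
(((a <-> a) | (a -> (b | (a <-> a)))) <-> ~((~b | a) <-> (b | b))) | ((~(b <-> a) -> ~b) -> ~(((a <-> b) <-> ~a) -> (b -> b))) = 2/7 | 1/7 = 2/7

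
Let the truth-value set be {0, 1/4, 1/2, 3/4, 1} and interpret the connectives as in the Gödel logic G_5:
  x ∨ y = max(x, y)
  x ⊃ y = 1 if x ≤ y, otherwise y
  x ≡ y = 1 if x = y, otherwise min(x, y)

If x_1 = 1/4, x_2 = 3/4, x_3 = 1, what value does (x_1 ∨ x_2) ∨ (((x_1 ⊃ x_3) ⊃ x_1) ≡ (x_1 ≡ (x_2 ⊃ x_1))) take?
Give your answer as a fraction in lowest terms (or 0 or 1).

3/4

x_1 ∨ x_2 = 1/4 ∨ 3/4 = 3/4
x_1 ⊃ x_3 = 1/4 ⊃ 1 = 1
(x_1 ⊃ x_3) ⊃ x_1 = 1 ⊃ 1/4 = 1/4
x_2 ⊃ x_1 = 3/4 ⊃ 1/4 = 1/4
x_1 ≡ (x_2 ⊃ x_1) = 1/4 ≡ 1/4 = 1
((x_1 ⊃ x_3) ⊃ x_1) ≡ (x_1 ≡ (x_2 ⊃ x_1)) = 1/4 ≡ 1 = 1/4
(x_1 ∨ x_2) ∨ (((x_1 ⊃ x_3) ⊃ x_1) ≡ (x_1 ≡ (x_2 ⊃ x_1))) = 3/4 ∨ 1/4 = 3/4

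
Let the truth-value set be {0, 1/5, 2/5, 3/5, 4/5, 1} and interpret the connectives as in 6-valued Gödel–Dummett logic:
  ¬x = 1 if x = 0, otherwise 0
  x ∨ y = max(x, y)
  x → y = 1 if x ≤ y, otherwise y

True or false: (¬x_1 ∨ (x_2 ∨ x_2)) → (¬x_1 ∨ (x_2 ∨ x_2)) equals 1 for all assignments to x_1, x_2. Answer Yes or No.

Yes

At x_1 = 1/5, x_2 = 0, for instance:
¬x_1 = ¬1/5 = 0
x_2 ∨ x_2 = 0 ∨ 0 = 0
¬x_1 ∨ (x_2 ∨ x_2) = 0 ∨ 0 = 0
(¬x_1 ∨ (x_2 ∨ x_2)) → (¬x_1 ∨ (x_2 ∨ x_2)) = 0 → 0 = 1
and checking the remaining 35 assignments likewise gives ≥ 1 in every case.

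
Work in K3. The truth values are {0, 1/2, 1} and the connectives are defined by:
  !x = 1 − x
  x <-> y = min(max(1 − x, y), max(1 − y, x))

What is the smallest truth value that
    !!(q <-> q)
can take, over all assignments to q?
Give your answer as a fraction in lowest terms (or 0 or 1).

1/2

Take q = 1/2:
q <-> q = 1/2 <-> 1/2 = 1/2
!(q <-> q) = !1/2 = 1/2
!!(q <-> q) = !1/2 = 1/2
No assignment yields a value below 1/2, so this is the minimum.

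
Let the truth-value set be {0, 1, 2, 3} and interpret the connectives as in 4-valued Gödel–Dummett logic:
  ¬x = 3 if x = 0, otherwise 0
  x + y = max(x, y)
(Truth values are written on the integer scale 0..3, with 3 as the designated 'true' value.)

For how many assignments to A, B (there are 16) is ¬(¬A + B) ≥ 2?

3

A = 0, B = 0 ↦ 0  <
A = 0, B = 1 ↦ 0  <
A = 0, B = 2 ↦ 0  <
A = 0, B = 3 ↦ 0  <
A = 1, B = 0 ↦ 3  ≥
A = 1, B = 1 ↦ 0  <
A = 1, B = 2 ↦ 0  <
A = 1, B = 3 ↦ 0  <
A = 2, B = 0 ↦ 3  ≥
A = 2, B = 1 ↦ 0  <
A = 2, B = 2 ↦ 0  <
A = 2, B = 3 ↦ 0  <
A = 3, B = 0 ↦ 3  ≥
A = 3, B = 1 ↦ 0  <
A = 3, B = 2 ↦ 0  <
A = 3, B = 3 ↦ 0  <
So 3 of the 16 assignments meet the threshold.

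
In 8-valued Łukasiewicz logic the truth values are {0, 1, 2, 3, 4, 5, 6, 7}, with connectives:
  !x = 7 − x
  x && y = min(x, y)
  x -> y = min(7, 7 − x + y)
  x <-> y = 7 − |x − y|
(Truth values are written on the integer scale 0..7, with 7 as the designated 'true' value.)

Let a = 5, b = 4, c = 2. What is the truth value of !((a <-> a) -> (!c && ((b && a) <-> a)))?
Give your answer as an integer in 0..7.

a <-> a = 5 <-> 5 = 7
!c = !2 = 5
b && a = 4 && 5 = 4
(b && a) <-> a = 4 <-> 5 = 6
!c && ((b && a) <-> a) = 5 && 6 = 5
(a <-> a) -> (!c && ((b && a) <-> a)) = 7 -> 5 = 5
!((a <-> a) -> (!c && ((b && a) <-> a))) = !5 = 2

2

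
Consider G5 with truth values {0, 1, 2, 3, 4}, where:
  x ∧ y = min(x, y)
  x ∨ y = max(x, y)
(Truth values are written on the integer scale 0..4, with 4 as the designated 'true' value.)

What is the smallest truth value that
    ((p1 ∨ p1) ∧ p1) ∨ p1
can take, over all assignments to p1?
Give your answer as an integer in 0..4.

Take p1 = 0:
p1 ∨ p1 = 0 ∨ 0 = 0
(p1 ∨ p1) ∧ p1 = 0 ∧ 0 = 0
((p1 ∨ p1) ∧ p1) ∨ p1 = 0 ∨ 0 = 0
No assignment yields a value below 0, so this is the minimum.

0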